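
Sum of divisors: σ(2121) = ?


Divisors of 2121: 1, 3, 7, 21, 101, 303, 707, 2121
Sum = 1 + 3 + 7 + 21 + 101 + 303 + 707 + 2121 = 3264

σ(2121) = 3264


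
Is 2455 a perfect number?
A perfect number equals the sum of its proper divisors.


Proper divisors of 2455: 1, 5, 491
Sum = 1 + 5 + 491 = 497

No, 2455 is not perfect (497 ≠ 2455)


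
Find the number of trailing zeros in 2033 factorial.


floor(2033/5) = 406
floor(2033/25) = 81
floor(2033/125) = 16
floor(2033/625) = 3
Total = 506

506 trailing zeros


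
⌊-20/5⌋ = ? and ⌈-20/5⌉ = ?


-20/5 = -4.0000
floor = -4
ceil = -4

floor = -4, ceil = -4


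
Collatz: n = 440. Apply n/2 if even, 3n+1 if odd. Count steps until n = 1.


440 → 220 → 110 → 55 → 166 → 83 → 250 → 125 → 376 → 188 → 94 → 47 → 142 → 71 → 214 → 107 → 322 → 161 → 484 → 242 → 121 → 364 → 182 → 91 → 274 → 137 → 412 → 206 → 103 → 310 → 155 → 466 → 233 → 700 → 350 → 175 → 526 → 263 → 790 → 395 → 1186 → 593 → 1780 → 890 → 445 → 1336 → 668 → 334 → 167 → 502 → 251 → 754 → 377 → 1132 → 566 → 283 → 850 → 425 → 1276 → 638 → 319 → 958 → 479 → 1438 → 719 → 2158 → 1079 → 3238 → 1619 → 4858 → 2429 → 7288 → 3644 → 1822 → 911 → 2734 → 1367 → 4102 → 2051 → 6154 → 3077 → 9232 → 4616 → 2308 → 1154 → 577 → 1732 → 866 → 433 → 1300 → 650 → 325 → 976 → 488 → 244 → 122 → 61 → 184 → 92 → 46 → 23 → 70 → 35 → 106 → 53 → 160 → 80 → 40 → 20 → 10 → 5 → 16 → 8 → 4 → 2 → 1
Total steps = 115

115 steps


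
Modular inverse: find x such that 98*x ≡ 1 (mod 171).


Use the extended Euclidean algorithm on (171, 98); each row r = 171*s + 98*t:
r=171, s=1, t=0
r=98, s=0, t=1
q=1: r=73, s=1, t=-1   [171*(1) + 98*(-1) = 73]
q=1: r=25, s=-1, t=2   [171*(-1) + 98*(2) = 25]
q=2: r=23, s=3, t=-5   [171*(3) + 98*(-5) = 23]
q=1: r=2, s=-4, t=7   [171*(-4) + 98*(7) = 2]
q=11: r=1, s=47, t=-82   [171*(47) + 98*(-82) = 1]
q=2: r=0, s=-98, t=171   [171*(-98) + 98*(171) = 0]
GCD = 1 with t = -82, so 98*(-82) ≡ 1 (mod 171)
Inverse = -82 mod 171 = 89
Check: 98 * 89 = 8722 ≡ 1 (mod 171)

98^(-1) ≡ 89 (mod 171)


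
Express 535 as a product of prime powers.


535 / 5 = 107
107 / 107 = 1
535 = 5 × 107


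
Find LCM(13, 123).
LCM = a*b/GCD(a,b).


GCD(13, 123) = 1
LCM = 13*123/1 = 1599/1 = 1599

LCM = 1599


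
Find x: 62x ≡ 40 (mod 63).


GCD(62, 63) = 1, unique solution
a^(-1) mod 63 = 62
x = 62 * 40 mod 63 = 23

x ≡ 23 (mod 63)


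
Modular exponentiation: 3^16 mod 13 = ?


3^1 mod 13 = 3
3^2 mod 13 = 9
3^3 mod 13 = 1
3^4 mod 13 = 3
3^5 mod 13 = 9
3^6 mod 13 = 1
3^7 mod 13 = 3
3^8 mod 13 = 9
3^9 mod 13 = 1
3^10 mod 13 = 3
3^11 mod 13 = 9
3^12 mod 13 = 1
3^13 mod 13 = 3
3^14 mod 13 = 9
3^15 mod 13 = 1
3^16 mod 13 = 3


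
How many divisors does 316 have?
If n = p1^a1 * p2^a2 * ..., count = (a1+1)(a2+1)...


316 = 2^2 × 79^1
d(316) = (2+1) × (1+1) = 6

6 divisors


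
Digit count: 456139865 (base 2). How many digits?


456139865 in base 2 = 11011001100000010010001011001
Number of digits = 29

29 digits (base 2)


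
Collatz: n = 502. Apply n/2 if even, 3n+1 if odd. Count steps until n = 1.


502 → 251 → 754 → 377 → 1132 → 566 → 283 → 850 → 425 → 1276 → 638 → 319 → 958 → 479 → 1438 → 719 → 2158 → 1079 → 3238 → 1619 → 4858 → 2429 → 7288 → 3644 → 1822 → 911 → 2734 → 1367 → 4102 → 2051 → 6154 → 3077 → 9232 → 4616 → 2308 → 1154 → 577 → 1732 → 866 → 433 → 1300 → 650 → 325 → 976 → 488 → 244 → 122 → 61 → 184 → 92 → 46 → 23 → 70 → 35 → 106 → 53 → 160 → 80 → 40 → 20 → 10 → 5 → 16 → 8 → 4 → 2 → 1
Total steps = 66

66 steps


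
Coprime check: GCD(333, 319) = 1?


Euclidean algorithm:
333 = 1 * 319 + 14
319 = 22 * 14 + 11
14 = 1 * 11 + 3
11 = 3 * 3 + 2
3 = 1 * 2 + 1
2 = 2 * 1 + 0
GCD(333, 319) = 1

Yes, coprime (GCD = 1)


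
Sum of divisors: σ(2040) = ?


Divisors of 2040: 1, 2, 3, 4, 5, 6, 8, 10, 12, 15, 17, 20, 24, 30, 34, 40, 51, 60, 68, 85, 102, 120, 136, 170, 204, 255, 340, 408, 510, 680, 1020, 2040
Sum = 1 + 2 + 3 + 4 + 5 + 6 + 8 + 10 + 12 + 15 + 17 + 20 + 24 + 30 + 34 + 40 + 51 + 60 + 68 + 85 + 102 + 120 + 136 + 170 + 204 + 255 + 340 + 408 + 510 + 680 + 1020 + 2040 = 6480

σ(2040) = 6480


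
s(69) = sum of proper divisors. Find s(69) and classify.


Proper divisors: 1, 3, 23
Sum = 1 + 3 + 23 = 27
27 < 69 → deficient

s(69) = 27 (deficient)


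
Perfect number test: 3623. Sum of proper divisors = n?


Proper divisors of 3623: 1
Sum = 1 = 1

No, 3623 is not perfect (1 ≠ 3623)


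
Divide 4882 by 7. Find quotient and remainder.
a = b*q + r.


4882 = 7 * 697 + 3
Check: 4879 + 3 = 4882

q = 697, r = 3


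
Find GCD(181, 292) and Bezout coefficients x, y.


Tabular extended Euclidean (each row: r = 181*s + 292*t):
r=181, s=1, t=0
r=292, s=0, t=1
q=0: r=181, s=1, t=0   [181*(1) + 292*(0) = 181]
q=1: r=111, s=-1, t=1   [181*(-1) + 292*(1) = 111]
q=1: r=70, s=2, t=-1   [181*(2) + 292*(-1) = 70]
q=1: r=41, s=-3, t=2   [181*(-3) + 292*(2) = 41]
q=1: r=29, s=5, t=-3   [181*(5) + 292*(-3) = 29]
q=1: r=12, s=-8, t=5   [181*(-8) + 292*(5) = 12]
q=2: r=5, s=21, t=-13   [181*(21) + 292*(-13) = 5]
q=2: r=2, s=-50, t=31   [181*(-50) + 292*(31) = 2]
q=2: r=1, s=121, t=-75   [181*(121) + 292*(-75) = 1]
q=2: r=0, s=-292, t=181   [181*(-292) + 292*(181) = 0]
GCD = 1; from the row with r=1: x=121, y=-75
Check: 181*(121) + 292*(-75) = 21901 - 21900 = 1

GCD = 1, x = 121, y = -75


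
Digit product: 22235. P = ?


2 × 2 × 2 × 3 × 5 = 120


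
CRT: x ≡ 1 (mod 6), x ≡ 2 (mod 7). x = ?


M = 6*7 = 42
M1 = M/6 = 7, M2 = M/7 = 6
M1^(-1) mod 6 = 1, M2^(-1) mod 7 = 6
x = 1*7*1 + 2*6*6 = 79
79 mod 42 = 37
Check: 37 mod 6 = 1 ✓, 37 mod 7 = 2 ✓

x ≡ 37 (mod 42)


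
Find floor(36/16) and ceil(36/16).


36/16 = 2.2500
floor = 2
ceil = 3

floor = 2, ceil = 3


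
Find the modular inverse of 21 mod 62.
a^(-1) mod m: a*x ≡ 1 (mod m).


Use the extended Euclidean algorithm on (62, 21); each row r = 62*s + 21*t:
r=62, s=1, t=0
r=21, s=0, t=1
q=2: r=20, s=1, t=-2   [62*(1) + 21*(-2) = 20]
q=1: r=1, s=-1, t=3   [62*(-1) + 21*(3) = 1]
q=20: r=0, s=21, t=-62   [62*(21) + 21*(-62) = 0]
GCD = 1 with t = 3, so 21*(3) ≡ 1 (mod 62)
Inverse = 3 mod 62 = 3
Check: 21 * 3 = 63 ≡ 1 (mod 62)

21^(-1) ≡ 3 (mod 62)


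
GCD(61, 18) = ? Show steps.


61 = 3 * 18 + 7
18 = 2 * 7 + 4
7 = 1 * 4 + 3
4 = 1 * 3 + 1
3 = 3 * 1 + 0
GCD = 1


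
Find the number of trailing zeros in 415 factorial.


floor(415/5) = 83
floor(415/25) = 16
floor(415/125) = 3
Total = 102

102 trailing zeros


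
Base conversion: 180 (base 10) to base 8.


180 (base 10) = 180 (decimal)
180 (decimal) = 264 (base 8)


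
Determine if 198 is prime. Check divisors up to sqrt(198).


198 / 2 = 99 (exact division)
198 is NOT prime.

No, 198 is not prime


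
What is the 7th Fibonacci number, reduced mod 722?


F(k) mod 722 for k=1..7:
1, 1, 2, 3, 5, 8, 13
F(7) mod 722 = 13


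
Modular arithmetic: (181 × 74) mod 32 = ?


181 × 74 = 13394
13394 mod 32 = 18


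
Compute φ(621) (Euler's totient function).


621 = 3^3 × 23
Prime factors: 3, 23
φ(621) = 621 × (1-1/3) × (1-1/23)
= 621 × 2/3 × 22/23 = 396

φ(621) = 396


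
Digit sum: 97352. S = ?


9 + 7 + 3 + 5 + 2 = 26


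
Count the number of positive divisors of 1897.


1897 = 7^1 × 271^1
d(1897) = (1+1) × (1+1) = 4

4 divisors


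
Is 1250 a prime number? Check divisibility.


1250 / 2 = 625 (exact division)
1250 is NOT prime.

No, 1250 is not prime


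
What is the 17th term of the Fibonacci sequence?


Sequence: 1, 1, 2, 3, 5, 8, 13, 21, 34, 55, 89, 144, 233, 377, 610, 987, 1597
F(17) = 1597


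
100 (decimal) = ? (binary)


100 (base 10) = 100 (decimal)
100 (decimal) = 1100100 (base 2)


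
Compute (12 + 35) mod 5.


12 + 35 = 47
47 mod 5 = 2


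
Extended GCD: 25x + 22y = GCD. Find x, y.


Tabular extended Euclidean (each row: r = 25*s + 22*t):
r=25, s=1, t=0
r=22, s=0, t=1
q=1: r=3, s=1, t=-1   [25*(1) + 22*(-1) = 3]
q=7: r=1, s=-7, t=8   [25*(-7) + 22*(8) = 1]
q=3: r=0, s=22, t=-25   [25*(22) + 22*(-25) = 0]
GCD = 1; from the row with r=1: x=-7, y=8
Check: 25*(-7) + 22*(8) = -175 + 176 = 1

GCD = 1, x = -7, y = 8


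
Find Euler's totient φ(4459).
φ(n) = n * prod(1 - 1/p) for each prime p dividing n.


4459 = 7^3 × 13
Prime factors: 7, 13
φ(4459) = 4459 × (1-1/7) × (1-1/13)
= 4459 × 6/7 × 12/13 = 3528

φ(4459) = 3528


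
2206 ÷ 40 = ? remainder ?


2206 = 40 * 55 + 6
Check: 2200 + 6 = 2206

q = 55, r = 6


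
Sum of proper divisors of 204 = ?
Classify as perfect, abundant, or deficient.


Proper divisors: 1, 2, 3, 4, 6, 12, 17, 34, 51, 68, 102
Sum = 1 + 2 + 3 + 4 + 6 + 12 + 17 + 34 + 51 + 68 + 102 = 300
300 > 204 → abundant

s(204) = 300 (abundant)


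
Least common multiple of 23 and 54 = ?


GCD(23, 54) = 1
LCM = 23*54/1 = 1242/1 = 1242

LCM = 1242


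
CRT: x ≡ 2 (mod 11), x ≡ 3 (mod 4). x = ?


M = 11*4 = 44
M1 = M/11 = 4, M2 = M/4 = 11
M1^(-1) mod 11 = 3, M2^(-1) mod 4 = 3
x = 2*4*3 + 3*11*3 = 123
123 mod 44 = 35
Check: 35 mod 11 = 2 ✓, 35 mod 4 = 3 ✓

x ≡ 35 (mod 44)


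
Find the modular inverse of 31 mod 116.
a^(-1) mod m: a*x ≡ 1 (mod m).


Use the extended Euclidean algorithm on (116, 31); each row r = 116*s + 31*t:
r=116, s=1, t=0
r=31, s=0, t=1
q=3: r=23, s=1, t=-3   [116*(1) + 31*(-3) = 23]
q=1: r=8, s=-1, t=4   [116*(-1) + 31*(4) = 8]
q=2: r=7, s=3, t=-11   [116*(3) + 31*(-11) = 7]
q=1: r=1, s=-4, t=15   [116*(-4) + 31*(15) = 1]
q=7: r=0, s=31, t=-116   [116*(31) + 31*(-116) = 0]
GCD = 1 with t = 15, so 31*(15) ≡ 1 (mod 116)
Inverse = 15 mod 116 = 15
Check: 31 * 15 = 465 ≡ 1 (mod 116)

31^(-1) ≡ 15 (mod 116)


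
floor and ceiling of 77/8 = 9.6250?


77/8 = 9.6250
floor = 9
ceil = 10

floor = 9, ceil = 10


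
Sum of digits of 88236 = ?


8 + 8 + 2 + 3 + 6 = 27


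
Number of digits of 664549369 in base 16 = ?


664549369 in base 16 = 279C37F9
Number of digits = 8

8 digits (base 16)


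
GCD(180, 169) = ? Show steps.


180 = 1 * 169 + 11
169 = 15 * 11 + 4
11 = 2 * 4 + 3
4 = 1 * 3 + 1
3 = 3 * 1 + 0
GCD = 1


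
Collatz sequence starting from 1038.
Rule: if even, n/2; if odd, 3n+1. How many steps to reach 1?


1038 → 519 → 1558 → 779 → 2338 → 1169 → 3508 → 1754 → 877 → 2632 → 1316 → 658 → 329 → 988 → 494 → 247 → 742 → 371 → 1114 → 557 → 1672 → 836 → 418 → 209 → 628 → 314 → 157 → 472 → 236 → 118 → 59 → 178 → 89 → 268 → 134 → 67 → 202 → 101 → 304 → 152 → 76 → 38 → 19 → 58 → 29 → 88 → 44 → 22 → 11 → 34 → 17 → 52 → 26 → 13 → 40 → 20 → 10 → 5 → 16 → 8 → 4 → 2 → 1
Total steps = 62

62 steps


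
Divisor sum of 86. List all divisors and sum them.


Divisors of 86: 1, 2, 43, 86
Sum = 1 + 2 + 43 + 86 = 132

σ(86) = 132


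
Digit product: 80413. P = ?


8 × 0 × 4 × 1 × 3 = 0


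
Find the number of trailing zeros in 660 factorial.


floor(660/5) = 132
floor(660/25) = 26
floor(660/125) = 5
floor(660/625) = 1
Total = 164

164 trailing zeros


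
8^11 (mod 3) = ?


8^1 mod 3 = 2
8^2 mod 3 = 1
8^3 mod 3 = 2
8^4 mod 3 = 1
8^5 mod 3 = 2
8^6 mod 3 = 1
8^7 mod 3 = 2
8^8 mod 3 = 1
8^9 mod 3 = 2
8^10 mod 3 = 1
8^11 mod 3 = 2


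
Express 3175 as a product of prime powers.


3175 / 5 = 635
635 / 5 = 127
127 / 127 = 1
3175 = 5^2 × 127


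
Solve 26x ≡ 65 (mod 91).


GCD(26, 91) = 13 divides 65
Divide: 2x ≡ 5 (mod 7)
x ≡ 6 (mod 7)


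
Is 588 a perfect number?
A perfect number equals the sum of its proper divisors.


Proper divisors of 588: 1, 2, 3, 4, 6, 7, 12, 14, 21, 28, 42, 49, 84, 98, 147, 196, 294
Sum = 1 + 2 + 3 + 4 + 6 + 7 + 12 + 14 + 21 + 28 + 42 + 49 + 84 + 98 + 147 + 196 + 294 = 1008

No, 588 is not perfect (1008 ≠ 588)


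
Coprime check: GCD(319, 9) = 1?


Euclidean algorithm:
319 = 35 * 9 + 4
9 = 2 * 4 + 1
4 = 4 * 1 + 0
GCD(319, 9) = 1

Yes, coprime (GCD = 1)


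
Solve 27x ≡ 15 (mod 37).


GCD(27, 37) = 1, unique solution
a^(-1) mod 37 = 11
x = 11 * 15 mod 37 = 17

x ≡ 17 (mod 37)


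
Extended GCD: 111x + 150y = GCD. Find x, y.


Tabular extended Euclidean (each row: r = 111*s + 150*t):
r=111, s=1, t=0
r=150, s=0, t=1
q=0: r=111, s=1, t=0   [111*(1) + 150*(0) = 111]
q=1: r=39, s=-1, t=1   [111*(-1) + 150*(1) = 39]
q=2: r=33, s=3, t=-2   [111*(3) + 150*(-2) = 33]
q=1: r=6, s=-4, t=3   [111*(-4) + 150*(3) = 6]
q=5: r=3, s=23, t=-17   [111*(23) + 150*(-17) = 3]
q=2: r=0, s=-50, t=37   [111*(-50) + 150*(37) = 0]
GCD = 3; from the row with r=3: x=23, y=-17
Check: 111*(23) + 150*(-17) = 2553 - 2550 = 3

GCD = 3, x = 23, y = -17


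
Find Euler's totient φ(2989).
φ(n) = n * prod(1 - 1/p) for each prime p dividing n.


2989 = 7^2 × 61
Prime factors: 7, 61
φ(2989) = 2989 × (1-1/7) × (1-1/61)
= 2989 × 6/7 × 60/61 = 2520

φ(2989) = 2520


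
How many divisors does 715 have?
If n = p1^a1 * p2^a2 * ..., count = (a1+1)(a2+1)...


715 = 5^1 × 11^1 × 13^1
d(715) = (1+1) × (1+1) × (1+1) = 8

8 divisors


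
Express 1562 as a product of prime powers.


1562 / 2 = 781
781 / 11 = 71
71 / 71 = 1
1562 = 2 × 11 × 71


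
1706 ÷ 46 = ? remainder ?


1706 = 46 * 37 + 4
Check: 1702 + 4 = 1706

q = 37, r = 4


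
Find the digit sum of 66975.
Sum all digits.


6 + 6 + 9 + 7 + 5 = 33


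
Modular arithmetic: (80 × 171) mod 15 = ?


80 × 171 = 13680
13680 mod 15 = 0


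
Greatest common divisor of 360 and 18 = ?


360 = 20 * 18 + 0
GCD = 18


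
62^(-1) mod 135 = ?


Use the extended Euclidean algorithm on (135, 62); each row r = 135*s + 62*t:
r=135, s=1, t=0
r=62, s=0, t=1
q=2: r=11, s=1, t=-2   [135*(1) + 62*(-2) = 11]
q=5: r=7, s=-5, t=11   [135*(-5) + 62*(11) = 7]
q=1: r=4, s=6, t=-13   [135*(6) + 62*(-13) = 4]
q=1: r=3, s=-11, t=24   [135*(-11) + 62*(24) = 3]
q=1: r=1, s=17, t=-37   [135*(17) + 62*(-37) = 1]
q=3: r=0, s=-62, t=135   [135*(-62) + 62*(135) = 0]
GCD = 1 with t = -37, so 62*(-37) ≡ 1 (mod 135)
Inverse = -37 mod 135 = 98
Check: 62 * 98 = 6076 ≡ 1 (mod 135)

62^(-1) ≡ 98 (mod 135)


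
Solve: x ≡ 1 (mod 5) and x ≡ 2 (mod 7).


M = 5*7 = 35
M1 = M/5 = 7, M2 = M/7 = 5
M1^(-1) mod 5 = 3, M2^(-1) mod 7 = 3
x = 1*7*3 + 2*5*3 = 51
51 mod 35 = 16
Check: 16 mod 5 = 1 ✓, 16 mod 7 = 2 ✓

x ≡ 16 (mod 35)


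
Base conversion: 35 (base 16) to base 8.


35 (base 16) = 53 (decimal)
53 (decimal) = 65 (base 8)


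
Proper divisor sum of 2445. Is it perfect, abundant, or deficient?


Proper divisors: 1, 3, 5, 15, 163, 489, 815
Sum = 1 + 3 + 5 + 15 + 163 + 489 + 815 = 1491
1491 < 2445 → deficient

s(2445) = 1491 (deficient)


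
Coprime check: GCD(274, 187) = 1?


Euclidean algorithm:
274 = 1 * 187 + 87
187 = 2 * 87 + 13
87 = 6 * 13 + 9
13 = 1 * 9 + 4
9 = 2 * 4 + 1
4 = 4 * 1 + 0
GCD(274, 187) = 1

Yes, coprime (GCD = 1)


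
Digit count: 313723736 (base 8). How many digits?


313723736 in base 8 = 2254605530
Number of digits = 10

10 digits (base 8)


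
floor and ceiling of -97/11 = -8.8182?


-97/11 = -8.8182
floor = -9
ceil = -8

floor = -9, ceil = -8


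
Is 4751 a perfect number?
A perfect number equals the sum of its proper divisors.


Proper divisors of 4751: 1
Sum = 1 = 1

No, 4751 is not perfect (1 ≠ 4751)


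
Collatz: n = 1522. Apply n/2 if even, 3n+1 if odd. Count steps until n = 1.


1522 → 761 → 2284 → 1142 → 571 → 1714 → 857 → 2572 → 1286 → 643 → 1930 → 965 → 2896 → 1448 → 724 → 362 → 181 → 544 → 272 → 136 → 68 → 34 → 17 → 52 → 26 → 13 → 40 → 20 → 10 → 5 → 16 → 8 → 4 → 2 → 1
Total steps = 34

34 steps


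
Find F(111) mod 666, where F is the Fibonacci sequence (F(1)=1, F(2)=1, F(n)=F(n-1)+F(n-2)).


F(k) mod 666 for k=1..111:
1, 1, 2, 3, 5, 8, 13, 21, 34, 55, 89, 144, 233, 377, 610, 321, 265, 586, 185, 105, 290, 395, 19, 414, 433, 181, 614, 129, 77, 206, 283, 489, 106, 595, 35, 630, 665, 629, 628, 591, 553, 478, 365, 177, 542, 53, 595, 648, 577, 559, 470, 363, 167, 530, 31, 561, 592, 487, 413, 234, 647, 215, 196, 411, 607, 352, 293, 645, 272, 251, 523, 108, 631, 73, 38, 111, 149, 260, 409, 3, 412, 415, 161, 576, 71, 647, 52, 33, 85, 118, 203, 321, 524, 179, 37, 216, 253, 469, 56, 525, 581, 440, 355, 129, 484, 613, 431, 378, 143, 521, 664
F(111) mod 666 = 664


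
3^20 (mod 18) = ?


3^1 mod 18 = 3
3^2 mod 18 = 9
3^3 mod 18 = 9
3^4 mod 18 = 9
3^5 mod 18 = 9
3^6 mod 18 = 9
3^7 mod 18 = 9
3^8 mod 18 = 9
3^9 mod 18 = 9
3^10 mod 18 = 9
3^11 mod 18 = 9
3^12 mod 18 = 9
3^13 mod 18 = 9
3^14 mod 18 = 9
3^15 mod 18 = 9
3^16 mod 18 = 9
3^17 mod 18 = 9
3^18 mod 18 = 9
3^19 mod 18 = 9
3^20 mod 18 = 9


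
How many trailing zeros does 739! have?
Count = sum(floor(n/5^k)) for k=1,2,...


floor(739/5) = 147
floor(739/25) = 29
floor(739/125) = 5
floor(739/625) = 1
Total = 182

182 trailing zeros


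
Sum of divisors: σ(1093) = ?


Divisors of 1093: 1, 1093
Sum = 1 + 1093 = 1094

σ(1093) = 1094


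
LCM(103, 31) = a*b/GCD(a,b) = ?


GCD(103, 31) = 1
LCM = 103*31/1 = 3193/1 = 3193

LCM = 3193


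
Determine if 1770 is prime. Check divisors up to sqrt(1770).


1770 / 2 = 885 (exact division)
1770 is NOT prime.

No, 1770 is not prime


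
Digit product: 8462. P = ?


8 × 4 × 6 × 2 = 384


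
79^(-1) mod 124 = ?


Use the extended Euclidean algorithm on (124, 79); each row r = 124*s + 79*t:
r=124, s=1, t=0
r=79, s=0, t=1
q=1: r=45, s=1, t=-1   [124*(1) + 79*(-1) = 45]
q=1: r=34, s=-1, t=2   [124*(-1) + 79*(2) = 34]
q=1: r=11, s=2, t=-3   [124*(2) + 79*(-3) = 11]
q=3: r=1, s=-7, t=11   [124*(-7) + 79*(11) = 1]
q=11: r=0, s=79, t=-124   [124*(79) + 79*(-124) = 0]
GCD = 1 with t = 11, so 79*(11) ≡ 1 (mod 124)
Inverse = 11 mod 124 = 11
Check: 79 * 11 = 869 ≡ 1 (mod 124)

79^(-1) ≡ 11 (mod 124)


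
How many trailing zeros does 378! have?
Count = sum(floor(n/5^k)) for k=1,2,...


floor(378/5) = 75
floor(378/25) = 15
floor(378/125) = 3
Total = 93

93 trailing zeros


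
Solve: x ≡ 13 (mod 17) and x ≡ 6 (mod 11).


M = 17*11 = 187
M1 = M/17 = 11, M2 = M/11 = 17
M1^(-1) mod 17 = 14, M2^(-1) mod 11 = 2
x = 13*11*14 + 6*17*2 = 2206
2206 mod 187 = 149
Check: 149 mod 17 = 13 ✓, 149 mod 11 = 6 ✓

x ≡ 149 (mod 187)


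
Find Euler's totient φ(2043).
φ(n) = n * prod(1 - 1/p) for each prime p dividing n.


2043 = 3^2 × 227
Prime factors: 3, 227
φ(2043) = 2043 × (1-1/3) × (1-1/227)
= 2043 × 2/3 × 226/227 = 1356

φ(2043) = 1356


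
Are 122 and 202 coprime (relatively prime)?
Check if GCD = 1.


Euclidean algorithm:
202 = 1 * 122 + 80
122 = 1 * 80 + 42
80 = 1 * 42 + 38
42 = 1 * 38 + 4
38 = 9 * 4 + 2
4 = 2 * 2 + 0
GCD(122, 202) = 2

No, not coprime (GCD = 2)


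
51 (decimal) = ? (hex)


51 (base 10) = 51 (decimal)
51 (decimal) = 33 (base 16)


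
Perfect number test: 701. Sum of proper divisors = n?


Proper divisors of 701: 1
Sum = 1 = 1

No, 701 is not perfect (1 ≠ 701)


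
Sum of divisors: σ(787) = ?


Divisors of 787: 1, 787
Sum = 1 + 787 = 788

σ(787) = 788


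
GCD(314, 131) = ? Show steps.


314 = 2 * 131 + 52
131 = 2 * 52 + 27
52 = 1 * 27 + 25
27 = 1 * 25 + 2
25 = 12 * 2 + 1
2 = 2 * 1 + 0
GCD = 1


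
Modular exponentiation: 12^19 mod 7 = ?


12^1 mod 7 = 5
12^2 mod 7 = 4
12^3 mod 7 = 6
12^4 mod 7 = 2
12^5 mod 7 = 3
12^6 mod 7 = 1
12^7 mod 7 = 5
12^8 mod 7 = 4
12^9 mod 7 = 6
12^10 mod 7 = 2
12^11 mod 7 = 3
12^12 mod 7 = 1
12^13 mod 7 = 5
12^14 mod 7 = 4
12^15 mod 7 = 6
12^16 mod 7 = 2
12^17 mod 7 = 3
12^18 mod 7 = 1
12^19 mod 7 = 5


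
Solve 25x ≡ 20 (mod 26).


GCD(25, 26) = 1, unique solution
a^(-1) mod 26 = 25
x = 25 * 20 mod 26 = 6

x ≡ 6 (mod 26)


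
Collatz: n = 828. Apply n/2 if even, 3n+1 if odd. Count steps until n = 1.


828 → 414 → 207 → 622 → 311 → 934 → 467 → 1402 → 701 → 2104 → 1052 → 526 → 263 → 790 → 395 → 1186 → 593 → 1780 → 890 → 445 → 1336 → 668 → 334 → 167 → 502 → 251 → 754 → 377 → 1132 → 566 → 283 → 850 → 425 → 1276 → 638 → 319 → 958 → 479 → 1438 → 719 → 2158 → 1079 → 3238 → 1619 → 4858 → 2429 → 7288 → 3644 → 1822 → 911 → 2734 → 1367 → 4102 → 2051 → 6154 → 3077 → 9232 → 4616 → 2308 → 1154 → 577 → 1732 → 866 → 433 → 1300 → 650 → 325 → 976 → 488 → 244 → 122 → 61 → 184 → 92 → 46 → 23 → 70 → 35 → 106 → 53 → 160 → 80 → 40 → 20 → 10 → 5 → 16 → 8 → 4 → 2 → 1
Total steps = 90

90 steps


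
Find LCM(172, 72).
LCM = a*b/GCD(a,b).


GCD(172, 72) = 4
LCM = 172*72/4 = 12384/4 = 3096

LCM = 3096


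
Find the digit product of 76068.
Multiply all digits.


7 × 6 × 0 × 6 × 8 = 0


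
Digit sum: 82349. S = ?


8 + 2 + 3 + 4 + 9 = 26


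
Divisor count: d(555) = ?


555 = 3^1 × 5^1 × 37^1
d(555) = (1+1) × (1+1) × (1+1) = 8

8 divisors


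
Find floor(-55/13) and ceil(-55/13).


-55/13 = -4.2308
floor = -5
ceil = -4

floor = -5, ceil = -4


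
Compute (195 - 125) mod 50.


195 - 125 = 70
70 mod 50 = 20


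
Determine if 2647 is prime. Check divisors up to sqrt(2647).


Check divisors up to sqrt(2647) = 51.4490
No divisors found.
2647 is prime.

Yes, 2647 is prime


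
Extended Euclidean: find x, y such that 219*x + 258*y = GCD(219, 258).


Tabular extended Euclidean (each row: r = 219*s + 258*t):
r=219, s=1, t=0
r=258, s=0, t=1
q=0: r=219, s=1, t=0   [219*(1) + 258*(0) = 219]
q=1: r=39, s=-1, t=1   [219*(-1) + 258*(1) = 39]
q=5: r=24, s=6, t=-5   [219*(6) + 258*(-5) = 24]
q=1: r=15, s=-7, t=6   [219*(-7) + 258*(6) = 15]
q=1: r=9, s=13, t=-11   [219*(13) + 258*(-11) = 9]
q=1: r=6, s=-20, t=17   [219*(-20) + 258*(17) = 6]
q=1: r=3, s=33, t=-28   [219*(33) + 258*(-28) = 3]
q=2: r=0, s=-86, t=73   [219*(-86) + 258*(73) = 0]
GCD = 3; from the row with r=3: x=33, y=-28
Check: 219*(33) + 258*(-28) = 7227 - 7224 = 3

GCD = 3, x = 33, y = -28


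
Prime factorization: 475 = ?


475 / 5 = 95
95 / 5 = 19
19 / 19 = 1
475 = 5^2 × 19


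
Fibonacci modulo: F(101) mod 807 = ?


F(k) mod 807 for k=1..101:
1, 1, 2, 3, 5, 8, 13, 21, 34, 55, 89, 144, 233, 377, 610, 180, 790, 163, 146, 309, 455, 764, 412, 369, 781, 343, 317, 660, 170, 23, 193, 216, 409, 625, 227, 45, 272, 317, 589, 99, 688, 787, 668, 648, 509, 350, 52, 402, 454, 49, 503, 552, 248, 800, 241, 234, 475, 709, 377, 279, 656, 128, 784, 105, 82, 187, 269, 456, 725, 374, 292, 666, 151, 10, 161, 171, 332, 503, 28, 531, 559, 283, 35, 318, 353, 671, 217, 81, 298, 379, 677, 249, 119, 368, 487, 48, 535, 583, 311, 87, 398
F(101) mod 807 = 398


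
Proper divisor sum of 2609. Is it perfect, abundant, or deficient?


Proper divisors: 1
Sum = 1 = 1
1 < 2609 → deficient

s(2609) = 1 (deficient)


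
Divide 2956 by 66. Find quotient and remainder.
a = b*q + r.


2956 = 66 * 44 + 52
Check: 2904 + 52 = 2956

q = 44, r = 52


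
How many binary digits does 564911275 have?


564911275 in base 2 = 100001101010111101110010101011
Number of digits = 30

30 digits (base 2)


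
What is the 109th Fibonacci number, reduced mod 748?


F(k) mod 748 for k=1..109:
1, 1, 2, 3, 5, 8, 13, 21, 34, 55, 89, 144, 233, 377, 610, 239, 101, 340, 441, 33, 474, 507, 233, 740, 225, 217, 442, 659, 353, 264, 617, 133, 2, 135, 137, 272, 409, 681, 342, 275, 617, 144, 13, 157, 170, 327, 497, 76, 573, 649, 474, 375, 101, 476, 577, 305, 134, 439, 573, 264, 89, 353, 442, 47, 489, 536, 277, 65, 342, 407, 1, 408, 409, 69, 478, 547, 277, 76, 353, 429, 34, 463, 497, 212, 709, 173, 134, 307, 441, 0, 441, 441, 134, 575, 709, 536, 497, 285, 34, 319, 353, 672, 277, 201, 478, 679, 409, 340, 1
F(109) mod 748 = 1


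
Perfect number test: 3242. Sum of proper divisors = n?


Proper divisors of 3242: 1, 2, 1621
Sum = 1 + 2 + 1621 = 1624

No, 3242 is not perfect (1624 ≠ 3242)


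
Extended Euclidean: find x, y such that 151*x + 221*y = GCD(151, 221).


Tabular extended Euclidean (each row: r = 151*s + 221*t):
r=151, s=1, t=0
r=221, s=0, t=1
q=0: r=151, s=1, t=0   [151*(1) + 221*(0) = 151]
q=1: r=70, s=-1, t=1   [151*(-1) + 221*(1) = 70]
q=2: r=11, s=3, t=-2   [151*(3) + 221*(-2) = 11]
q=6: r=4, s=-19, t=13   [151*(-19) + 221*(13) = 4]
q=2: r=3, s=41, t=-28   [151*(41) + 221*(-28) = 3]
q=1: r=1, s=-60, t=41   [151*(-60) + 221*(41) = 1]
q=3: r=0, s=221, t=-151   [151*(221) + 221*(-151) = 0]
GCD = 1; from the row with r=1: x=-60, y=41
Check: 151*(-60) + 221*(41) = -9060 + 9061 = 1

GCD = 1, x = -60, y = 41


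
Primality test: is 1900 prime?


1900 / 2 = 950 (exact division)
1900 is NOT prime.

No, 1900 is not prime


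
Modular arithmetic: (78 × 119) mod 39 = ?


78 × 119 = 9282
9282 mod 39 = 0


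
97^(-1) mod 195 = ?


Use the extended Euclidean algorithm on (195, 97); each row r = 195*s + 97*t:
r=195, s=1, t=0
r=97, s=0, t=1
q=2: r=1, s=1, t=-2   [195*(1) + 97*(-2) = 1]
q=97: r=0, s=-97, t=195   [195*(-97) + 97*(195) = 0]
GCD = 1 with t = -2, so 97*(-2) ≡ 1 (mod 195)
Inverse = -2 mod 195 = 193
Check: 97 * 193 = 18721 ≡ 1 (mod 195)

97^(-1) ≡ 193 (mod 195)


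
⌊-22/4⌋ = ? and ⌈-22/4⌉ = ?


-22/4 = -5.5000
floor = -6
ceil = -5

floor = -6, ceil = -5


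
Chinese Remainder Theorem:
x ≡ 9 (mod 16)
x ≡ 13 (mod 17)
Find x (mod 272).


M = 16*17 = 272
M1 = M/16 = 17, M2 = M/17 = 16
M1^(-1) mod 16 = 1, M2^(-1) mod 17 = 16
x = 9*17*1 + 13*16*16 = 3481
3481 mod 272 = 217
Check: 217 mod 16 = 9 ✓, 217 mod 17 = 13 ✓

x ≡ 217 (mod 272)


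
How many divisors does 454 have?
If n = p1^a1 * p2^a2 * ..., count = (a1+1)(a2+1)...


454 = 2^1 × 227^1
d(454) = (1+1) × (1+1) = 4

4 divisors


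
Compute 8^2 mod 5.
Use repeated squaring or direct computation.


8^1 mod 5 = 3
8^2 mod 5 = 4


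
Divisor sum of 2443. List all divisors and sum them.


Divisors of 2443: 1, 7, 349, 2443
Sum = 1 + 7 + 349 + 2443 = 2800

σ(2443) = 2800


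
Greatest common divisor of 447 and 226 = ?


447 = 1 * 226 + 221
226 = 1 * 221 + 5
221 = 44 * 5 + 1
5 = 5 * 1 + 0
GCD = 1


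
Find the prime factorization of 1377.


1377 / 3 = 459
459 / 3 = 153
153 / 3 = 51
51 / 3 = 17
17 / 17 = 1
1377 = 3^4 × 17


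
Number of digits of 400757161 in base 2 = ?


400757161 in base 2 = 10111111000110001000110101001
Number of digits = 29

29 digits (base 2)


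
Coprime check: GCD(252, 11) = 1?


Euclidean algorithm:
252 = 22 * 11 + 10
11 = 1 * 10 + 1
10 = 10 * 1 + 0
GCD(252, 11) = 1

Yes, coprime (GCD = 1)


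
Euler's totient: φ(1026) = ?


1026 = 2 × 3^3 × 19
Prime factors: 2, 3, 19
φ(1026) = 1026 × (1-1/2) × (1-1/3) × (1-1/19)
= 1026 × 1/2 × 2/3 × 18/19 = 324

φ(1026) = 324


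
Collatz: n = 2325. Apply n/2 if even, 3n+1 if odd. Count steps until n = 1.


2325 → 6976 → 3488 → 1744 → 872 → 436 → 218 → 109 → 328 → 164 → 82 → 41 → 124 → 62 → 31 → 94 → 47 → 142 → 71 → 214 → 107 → 322 → 161 → 484 → 242 → 121 → 364 → 182 → 91 → 274 → 137 → 412 → 206 → 103 → 310 → 155 → 466 → 233 → 700 → 350 → 175 → 526 → 263 → 790 → 395 → 1186 → 593 → 1780 → 890 → 445 → 1336 → 668 → 334 → 167 → 502 → 251 → 754 → 377 → 1132 → 566 → 283 → 850 → 425 → 1276 → 638 → 319 → 958 → 479 → 1438 → 719 → 2158 → 1079 → 3238 → 1619 → 4858 → 2429 → 7288 → 3644 → 1822 → 911 → 2734 → 1367 → 4102 → 2051 → 6154 → 3077 → 9232 → 4616 → 2308 → 1154 → 577 → 1732 → 866 → 433 → 1300 → 650 → 325 → 976 → 488 → 244 → 122 → 61 → 184 → 92 → 46 → 23 → 70 → 35 → 106 → 53 → 160 → 80 → 40 → 20 → 10 → 5 → 16 → 8 → 4 → 2 → 1
Total steps = 120

120 steps


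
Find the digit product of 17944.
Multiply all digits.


1 × 7 × 9 × 4 × 4 = 1008


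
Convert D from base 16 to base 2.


D (base 16) = 13 (decimal)
13 (decimal) = 1101 (base 2)


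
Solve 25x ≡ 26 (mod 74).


GCD(25, 74) = 1, unique solution
a^(-1) mod 74 = 3
x = 3 * 26 mod 74 = 4

x ≡ 4 (mod 74)


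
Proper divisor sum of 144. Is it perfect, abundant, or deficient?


Proper divisors: 1, 2, 3, 4, 6, 8, 9, 12, 16, 18, 24, 36, 48, 72
Sum = 1 + 2 + 3 + 4 + 6 + 8 + 9 + 12 + 16 + 18 + 24 + 36 + 48 + 72 = 259
259 > 144 → abundant

s(144) = 259 (abundant)


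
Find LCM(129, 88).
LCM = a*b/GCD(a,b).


GCD(129, 88) = 1
LCM = 129*88/1 = 11352/1 = 11352

LCM = 11352


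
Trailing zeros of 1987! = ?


floor(1987/5) = 397
floor(1987/25) = 79
floor(1987/125) = 15
floor(1987/625) = 3
Total = 494

494 trailing zeros


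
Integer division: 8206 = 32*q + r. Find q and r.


8206 = 32 * 256 + 14
Check: 8192 + 14 = 8206

q = 256, r = 14


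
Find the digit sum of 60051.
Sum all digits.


6 + 0 + 0 + 5 + 1 = 12


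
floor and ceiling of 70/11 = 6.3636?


70/11 = 6.3636
floor = 6
ceil = 7

floor = 6, ceil = 7


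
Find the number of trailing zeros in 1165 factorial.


floor(1165/5) = 233
floor(1165/25) = 46
floor(1165/125) = 9
floor(1165/625) = 1
Total = 289

289 trailing zeros


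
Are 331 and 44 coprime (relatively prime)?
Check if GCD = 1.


Euclidean algorithm:
331 = 7 * 44 + 23
44 = 1 * 23 + 21
23 = 1 * 21 + 2
21 = 10 * 2 + 1
2 = 2 * 1 + 0
GCD(331, 44) = 1

Yes, coprime (GCD = 1)


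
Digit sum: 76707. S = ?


7 + 6 + 7 + 0 + 7 = 27


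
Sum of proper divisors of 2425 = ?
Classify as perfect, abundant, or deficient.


Proper divisors: 1, 5, 25, 97, 485
Sum = 1 + 5 + 25 + 97 + 485 = 613
613 < 2425 → deficient

s(2425) = 613 (deficient)


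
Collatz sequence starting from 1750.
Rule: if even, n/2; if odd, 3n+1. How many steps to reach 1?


1750 → 875 → 2626 → 1313 → 3940 → 1970 → 985 → 2956 → 1478 → 739 → 2218 → 1109 → 3328 → 1664 → 832 → 416 → 208 → 104 → 52 → 26 → 13 → 40 → 20 → 10 → 5 → 16 → 8 → 4 → 2 → 1
Total steps = 29

29 steps


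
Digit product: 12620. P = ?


1 × 2 × 6 × 2 × 0 = 0


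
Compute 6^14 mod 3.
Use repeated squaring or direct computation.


6^1 mod 3 = 0
6^2 mod 3 = 0
6^3 mod 3 = 0
6^4 mod 3 = 0
6^5 mod 3 = 0
6^6 mod 3 = 0
6^7 mod 3 = 0
6^8 mod 3 = 0
6^9 mod 3 = 0
6^10 mod 3 = 0
6^11 mod 3 = 0
6^12 mod 3 = 0
6^13 mod 3 = 0
6^14 mod 3 = 0


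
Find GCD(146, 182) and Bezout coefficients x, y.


Tabular extended Euclidean (each row: r = 146*s + 182*t):
r=146, s=1, t=0
r=182, s=0, t=1
q=0: r=146, s=1, t=0   [146*(1) + 182*(0) = 146]
q=1: r=36, s=-1, t=1   [146*(-1) + 182*(1) = 36]
q=4: r=2, s=5, t=-4   [146*(5) + 182*(-4) = 2]
q=18: r=0, s=-91, t=73   [146*(-91) + 182*(73) = 0]
GCD = 2; from the row with r=2: x=5, y=-4
Check: 146*(5) + 182*(-4) = 730 - 728 = 2

GCD = 2, x = 5, y = -4


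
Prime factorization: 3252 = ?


3252 / 2 = 1626
1626 / 2 = 813
813 / 3 = 271
271 / 271 = 1
3252 = 2^2 × 3 × 271


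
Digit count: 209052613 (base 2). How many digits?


209052613 in base 2 = 1100011101011110001111000101
Number of digits = 28

28 digits (base 2)


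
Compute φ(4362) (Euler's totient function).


4362 = 2 × 3 × 727
Prime factors: 2, 3, 727
φ(4362) = 4362 × (1-1/2) × (1-1/3) × (1-1/727)
= 4362 × 1/2 × 2/3 × 726/727 = 1452

φ(4362) = 1452


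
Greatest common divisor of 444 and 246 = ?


444 = 1 * 246 + 198
246 = 1 * 198 + 48
198 = 4 * 48 + 6
48 = 8 * 6 + 0
GCD = 6


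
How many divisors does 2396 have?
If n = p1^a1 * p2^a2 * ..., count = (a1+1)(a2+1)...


2396 = 2^2 × 599^1
d(2396) = (2+1) × (1+1) = 6

6 divisors


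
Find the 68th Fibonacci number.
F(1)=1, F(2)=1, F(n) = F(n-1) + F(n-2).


Sequence: 1, 1, 2, 3, 5, 8, 13, 21, 34, 55, 89, 144, 233, 377, 610, 987, 1597, 2584, 4181, 6765, 10946, 17711, 28657, 46368, 75025, 121393, 196418, 317811, 514229, 832040, 1346269, 2178309, 3524578, 5702887, 9227465, 14930352, 24157817, 39088169, 63245986, 102334155, 165580141, 267914296, 433494437, 701408733, 1134903170, 1836311903, 2971215073, 4807526976, 7778742049, 12586269025, 20365011074, 32951280099, 53316291173, 86267571272, 139583862445, 225851433717, 365435296162, 591286729879, 956722026041, 1548008755920, 2504730781961, 4052739537881, 6557470319842, 10610209857723, 17167680177565, 27777890035288, 44945570212853, 72723460248141
F(68) = 72723460248141


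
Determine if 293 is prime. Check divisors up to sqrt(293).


Check divisors up to sqrt(293) = 17.1172
No divisors found.
293 is prime.

Yes, 293 is prime


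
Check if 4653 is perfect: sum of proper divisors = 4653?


Proper divisors of 4653: 1, 3, 9, 11, 33, 47, 99, 141, 423, 517, 1551
Sum = 1 + 3 + 9 + 11 + 33 + 47 + 99 + 141 + 423 + 517 + 1551 = 2835

No, 4653 is not perfect (2835 ≠ 4653)


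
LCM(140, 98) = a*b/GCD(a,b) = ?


GCD(140, 98) = 14
LCM = 140*98/14 = 13720/14 = 980

LCM = 980


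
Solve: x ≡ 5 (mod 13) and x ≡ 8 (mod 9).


M = 13*9 = 117
M1 = M/13 = 9, M2 = M/9 = 13
M1^(-1) mod 13 = 3, M2^(-1) mod 9 = 7
x = 5*9*3 + 8*13*7 = 863
863 mod 117 = 44
Check: 44 mod 13 = 5 ✓, 44 mod 9 = 8 ✓

x ≡ 44 (mod 117)


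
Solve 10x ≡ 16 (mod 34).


GCD(10, 34) = 2 divides 16
Divide: 5x ≡ 8 (mod 17)
x ≡ 5 (mod 17)


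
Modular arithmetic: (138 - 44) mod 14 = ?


138 - 44 = 94
94 mod 14 = 10


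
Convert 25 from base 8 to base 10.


25 (base 8) = 21 (decimal)
21 (decimal) = 21 (base 10)


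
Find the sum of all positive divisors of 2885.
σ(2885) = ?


Divisors of 2885: 1, 5, 577, 2885
Sum = 1 + 5 + 577 + 2885 = 3468

σ(2885) = 3468


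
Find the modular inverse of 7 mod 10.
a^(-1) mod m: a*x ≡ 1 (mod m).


Use the extended Euclidean algorithm on (10, 7); each row r = 10*s + 7*t:
r=10, s=1, t=0
r=7, s=0, t=1
q=1: r=3, s=1, t=-1   [10*(1) + 7*(-1) = 3]
q=2: r=1, s=-2, t=3   [10*(-2) + 7*(3) = 1]
q=3: r=0, s=7, t=-10   [10*(7) + 7*(-10) = 0]
GCD = 1 with t = 3, so 7*(3) ≡ 1 (mod 10)
Inverse = 3 mod 10 = 3
Check: 7 * 3 = 21 ≡ 1 (mod 10)

7^(-1) ≡ 3 (mod 10)


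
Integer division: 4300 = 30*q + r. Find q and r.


4300 = 30 * 143 + 10
Check: 4290 + 10 = 4300

q = 143, r = 10


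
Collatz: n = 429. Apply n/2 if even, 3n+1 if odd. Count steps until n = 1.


429 → 1288 → 644 → 322 → 161 → 484 → 242 → 121 → 364 → 182 → 91 → 274 → 137 → 412 → 206 → 103 → 310 → 155 → 466 → 233 → 700 → 350 → 175 → 526 → 263 → 790 → 395 → 1186 → 593 → 1780 → 890 → 445 → 1336 → 668 → 334 → 167 → 502 → 251 → 754 → 377 → 1132 → 566 → 283 → 850 → 425 → 1276 → 638 → 319 → 958 → 479 → 1438 → 719 → 2158 → 1079 → 3238 → 1619 → 4858 → 2429 → 7288 → 3644 → 1822 → 911 → 2734 → 1367 → 4102 → 2051 → 6154 → 3077 → 9232 → 4616 → 2308 → 1154 → 577 → 1732 → 866 → 433 → 1300 → 650 → 325 → 976 → 488 → 244 → 122 → 61 → 184 → 92 → 46 → 23 → 70 → 35 → 106 → 53 → 160 → 80 → 40 → 20 → 10 → 5 → 16 → 8 → 4 → 2 → 1
Total steps = 102

102 steps


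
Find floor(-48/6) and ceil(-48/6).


-48/6 = -8.0000
floor = -8
ceil = -8

floor = -8, ceil = -8


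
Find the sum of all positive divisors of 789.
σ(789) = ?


Divisors of 789: 1, 3, 263, 789
Sum = 1 + 3 + 263 + 789 = 1056

σ(789) = 1056


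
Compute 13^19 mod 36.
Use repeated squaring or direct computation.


13^1 mod 36 = 13
13^2 mod 36 = 25
13^3 mod 36 = 1
13^4 mod 36 = 13
13^5 mod 36 = 25
13^6 mod 36 = 1
13^7 mod 36 = 13
13^8 mod 36 = 25
13^9 mod 36 = 1
13^10 mod 36 = 13
13^11 mod 36 = 25
13^12 mod 36 = 1
13^13 mod 36 = 13
13^14 mod 36 = 25
13^15 mod 36 = 1
13^16 mod 36 = 13
13^17 mod 36 = 25
13^18 mod 36 = 1
13^19 mod 36 = 13


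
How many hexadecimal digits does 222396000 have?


222396000 in base 16 = D417E60
Number of digits = 7

7 digits (base 16)


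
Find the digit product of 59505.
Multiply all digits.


5 × 9 × 5 × 0 × 5 = 0


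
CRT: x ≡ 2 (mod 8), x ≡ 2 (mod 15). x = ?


M = 8*15 = 120
M1 = M/8 = 15, M2 = M/15 = 8
M1^(-1) mod 8 = 7, M2^(-1) mod 15 = 2
x = 2*15*7 + 2*8*2 = 242
242 mod 120 = 2
Check: 2 mod 8 = 2 ✓, 2 mod 15 = 2 ✓

x ≡ 2 (mod 120)


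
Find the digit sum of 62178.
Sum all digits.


6 + 2 + 1 + 7 + 8 = 24


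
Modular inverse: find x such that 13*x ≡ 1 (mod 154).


Use the extended Euclidean algorithm on (154, 13); each row r = 154*s + 13*t:
r=154, s=1, t=0
r=13, s=0, t=1
q=11: r=11, s=1, t=-11   [154*(1) + 13*(-11) = 11]
q=1: r=2, s=-1, t=12   [154*(-1) + 13*(12) = 2]
q=5: r=1, s=6, t=-71   [154*(6) + 13*(-71) = 1]
q=2: r=0, s=-13, t=154   [154*(-13) + 13*(154) = 0]
GCD = 1 with t = -71, so 13*(-71) ≡ 1 (mod 154)
Inverse = -71 mod 154 = 83
Check: 13 * 83 = 1079 ≡ 1 (mod 154)

13^(-1) ≡ 83 (mod 154)


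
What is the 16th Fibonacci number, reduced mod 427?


F(k) mod 427 for k=1..16:
1, 1, 2, 3, 5, 8, 13, 21, 34, 55, 89, 144, 233, 377, 183, 133
F(16) mod 427 = 133


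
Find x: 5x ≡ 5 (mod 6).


GCD(5, 6) = 1, unique solution
a^(-1) mod 6 = 5
x = 5 * 5 mod 6 = 1

x ≡ 1 (mod 6)


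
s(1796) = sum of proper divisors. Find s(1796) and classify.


Proper divisors: 1, 2, 4, 449, 898
Sum = 1 + 2 + 4 + 449 + 898 = 1354
1354 < 1796 → deficient

s(1796) = 1354 (deficient)


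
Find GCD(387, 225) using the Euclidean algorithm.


387 = 1 * 225 + 162
225 = 1 * 162 + 63
162 = 2 * 63 + 36
63 = 1 * 36 + 27
36 = 1 * 27 + 9
27 = 3 * 9 + 0
GCD = 9


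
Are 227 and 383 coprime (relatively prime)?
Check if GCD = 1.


Euclidean algorithm:
383 = 1 * 227 + 156
227 = 1 * 156 + 71
156 = 2 * 71 + 14
71 = 5 * 14 + 1
14 = 14 * 1 + 0
GCD(227, 383) = 1

Yes, coprime (GCD = 1)


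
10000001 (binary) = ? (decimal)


10000001 (base 2) = 129 (decimal)
129 (decimal) = 129 (base 10)


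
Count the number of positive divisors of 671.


671 = 11^1 × 61^1
d(671) = (1+1) × (1+1) = 4

4 divisors


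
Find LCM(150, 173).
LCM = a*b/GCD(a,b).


GCD(150, 173) = 1
LCM = 150*173/1 = 25950/1 = 25950

LCM = 25950


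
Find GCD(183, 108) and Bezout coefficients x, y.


Tabular extended Euclidean (each row: r = 183*s + 108*t):
r=183, s=1, t=0
r=108, s=0, t=1
q=1: r=75, s=1, t=-1   [183*(1) + 108*(-1) = 75]
q=1: r=33, s=-1, t=2   [183*(-1) + 108*(2) = 33]
q=2: r=9, s=3, t=-5   [183*(3) + 108*(-5) = 9]
q=3: r=6, s=-10, t=17   [183*(-10) + 108*(17) = 6]
q=1: r=3, s=13, t=-22   [183*(13) + 108*(-22) = 3]
q=2: r=0, s=-36, t=61   [183*(-36) + 108*(61) = 0]
GCD = 3; from the row with r=3: x=13, y=-22
Check: 183*(13) + 108*(-22) = 2379 - 2376 = 3

GCD = 3, x = 13, y = -22


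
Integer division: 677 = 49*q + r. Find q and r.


677 = 49 * 13 + 40
Check: 637 + 40 = 677

q = 13, r = 40


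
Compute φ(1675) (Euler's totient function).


1675 = 5^2 × 67
Prime factors: 5, 67
φ(1675) = 1675 × (1-1/5) × (1-1/67)
= 1675 × 4/5 × 66/67 = 1320

φ(1675) = 1320


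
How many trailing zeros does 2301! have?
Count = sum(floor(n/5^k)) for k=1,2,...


floor(2301/5) = 460
floor(2301/25) = 92
floor(2301/125) = 18
floor(2301/625) = 3
Total = 573

573 trailing zeros


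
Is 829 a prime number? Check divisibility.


Check divisors up to sqrt(829) = 28.7924
No divisors found.
829 is prime.

Yes, 829 is prime


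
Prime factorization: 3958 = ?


3958 / 2 = 1979
1979 / 1979 = 1
3958 = 2 × 1979
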